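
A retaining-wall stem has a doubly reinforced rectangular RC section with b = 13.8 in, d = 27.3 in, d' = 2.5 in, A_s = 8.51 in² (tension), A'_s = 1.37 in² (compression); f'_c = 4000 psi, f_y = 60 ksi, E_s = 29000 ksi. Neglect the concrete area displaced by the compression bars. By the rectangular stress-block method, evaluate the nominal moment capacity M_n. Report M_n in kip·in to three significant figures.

M_n ≈ 11800 kip·in

Assume both steels yield.
a = (A_s − A'_s) f_y/(0.85 f'_c b) = (8.51 − 1.37) × 60/(0.85 × 4 × 13.8) = 9.130 in.
c = a/β₁ = 9.130/0.85 = 10.741 in; ε'_s = 0.003(c − d')/c = 0.0023 ≥ ε_y = 0.0021, so the compression steel yields.
M_n = (A_s − A'_s) f_y (d − a/2) + A'_s f_y (d − d') = 428.4 × (27.3 − 4.565) + 82.2 × (27.3 − 2.5) = 9739.7 + 2038.6 = 11778.3 kip·in.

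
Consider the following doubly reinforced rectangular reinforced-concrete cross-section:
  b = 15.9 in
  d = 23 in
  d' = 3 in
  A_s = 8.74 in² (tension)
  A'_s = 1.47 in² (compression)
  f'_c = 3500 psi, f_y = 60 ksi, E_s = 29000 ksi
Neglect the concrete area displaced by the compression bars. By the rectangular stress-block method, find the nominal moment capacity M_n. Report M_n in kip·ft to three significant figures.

Assume both steels yield.
a = (A_s − A'_s) f_y/(0.85 f'_c b) = (8.74 − 1.47) × 60/(0.85 × 3.5 × 15.9) = 9.221 in.
c = a/β₁ = 9.221/0.85 = 10.848 in; ε'_s = 0.003(c − d')/c = 0.0022 ≥ ε_y = 0.0021, so the compression steel yields.
M_n = (A_s − A'_s) f_y (d − a/2) + A'_s f_y (d − d') = 436.2 × (23 − 4.6105) + 88.2 × (23 − 3) = 8021.5 + 1764.0 = 9785.5 kip·in = 9785.5/12 = 815.46 kip·ft.

M_n ≈ 815 kip·ft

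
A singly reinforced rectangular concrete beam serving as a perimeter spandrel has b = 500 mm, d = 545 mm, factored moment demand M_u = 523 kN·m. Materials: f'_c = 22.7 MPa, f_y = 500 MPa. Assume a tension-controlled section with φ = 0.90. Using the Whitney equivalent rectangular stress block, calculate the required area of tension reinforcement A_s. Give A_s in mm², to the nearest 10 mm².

A_s ≈ 2410 mm²

M_n = M_u/φ = 523/0.90 = 581.111 kN·m.
With M_n = 0.85 f'_c a b (d − a/2), solve the quadratic for a:
a = d − √(d² − 2M_n/(0.85 f'_c b)) = 545 − √(545² − 2 × 581.111×10⁶/(0.85 × 22.7 × 500)) = 124.81 mm.
A_s = 0.85 f'_c a b / f_y = 0.85 × 22.7 × 124.81 × 500 / 500 = 2408.2 mm².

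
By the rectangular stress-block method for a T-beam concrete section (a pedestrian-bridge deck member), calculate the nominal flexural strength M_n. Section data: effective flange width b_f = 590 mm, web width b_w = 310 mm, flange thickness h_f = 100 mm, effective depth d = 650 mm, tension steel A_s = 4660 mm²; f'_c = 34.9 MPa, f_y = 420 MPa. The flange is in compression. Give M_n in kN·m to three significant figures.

Tension: T = A_s f_y = 4660 × 420 = 1957200 N.
Try a within the flange: a = T/(0.85 f'_c b_f) = 1957200/(0.85 × 34.9 × 590) = 111.82 mm.
a = 111.82 > h_f = 100 mm: the block extends into the web. Split into flange-overhang and web parts.
C_f = 0.85 f'_c (b_f − b_w) h_f = 0.85 × 34.9 × (590 − 310) × 100 = 830620 N.
Remaining web compression depth: a_w = (T − C_f)/(0.85 f'_c b_w) = (1957200 − 830620)/(0.85 × 34.9 × 310) = 122.51 mm.
M_n = C_f(d − h_f/2) + (T − C_f)(d − a_w/2) = 830620 × (650 − 50) + 1126580 × (650 − 61.255) = 498.37 + 663.27 = 1161.64 × 10⁶ N·mm.
M_n = 1161.64 kN·m.

M_n ≈ 1160 kN·m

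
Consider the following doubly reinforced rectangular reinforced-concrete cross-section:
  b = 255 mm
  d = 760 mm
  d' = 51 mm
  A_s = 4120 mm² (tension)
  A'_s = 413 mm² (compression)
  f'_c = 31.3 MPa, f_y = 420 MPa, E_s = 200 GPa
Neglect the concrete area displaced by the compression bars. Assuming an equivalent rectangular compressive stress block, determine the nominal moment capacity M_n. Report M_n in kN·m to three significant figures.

Assume both tension and compression steel yield.
Net tension couple steel: A_s − A'_s = 3707 mm².
a = (A_s − A'_s) f_y / (0.85 f'_c b) = 1556940/(0.85 × 31.3 × 255) = 229.49 mm.
c = a/β₁ = 229.49/0.826 = 277.83 mm; ε'_s = 0.003(c − d')/c = 0.0024 ≥ f_y/E_s = 0.0021, so compression steel does yield.
M_n = (A_s − A'_s) f_y (d − a/2) + A'_s f_y (d − d') = [1556940 × (760 − 114.745) + 173460 × (760 − 51)] × 10⁻⁶ = 1004.62 + 122.98 = 1127.60 kN·m.

M_n ≈ 1130 kN·m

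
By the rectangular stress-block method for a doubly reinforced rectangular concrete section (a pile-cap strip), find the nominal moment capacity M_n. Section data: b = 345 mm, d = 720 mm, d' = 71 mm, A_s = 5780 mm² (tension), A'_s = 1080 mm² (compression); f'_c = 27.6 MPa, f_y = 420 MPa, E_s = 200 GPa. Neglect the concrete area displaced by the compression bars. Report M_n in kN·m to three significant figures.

M_n ≈ 1470 kN·m

Assume both tension and compression steel yield.
Net tension couple steel: A_s − A'_s = 4700 mm².
a = (A_s − A'_s) f_y / (0.85 f'_c b) = 1974000/(0.85 × 27.6 × 345) = 243.89 mm.
c = a/β₁ = 243.89/0.85 = 286.93 mm; ε'_s = 0.003(c − d')/c = 0.0023 ≥ f_y/E_s = 0.0021, so compression steel does yield.
M_n = (A_s − A'_s) f_y (d − a/2) + A'_s f_y (d − d') = [1974000 × (720 − 121.945) + 453600 × (720 − 71)] × 10⁻⁶ = 1180.56 + 294.39 = 1474.95 kN·m.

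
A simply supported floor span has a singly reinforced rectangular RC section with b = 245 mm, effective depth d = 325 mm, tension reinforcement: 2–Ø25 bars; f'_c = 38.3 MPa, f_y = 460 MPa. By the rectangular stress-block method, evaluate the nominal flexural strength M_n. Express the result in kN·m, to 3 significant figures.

A_s = 2 × 491 = 982 mm².
T = A_s f_y = 982 × 460 = 451720 N = 451.72 kN.
From C = T: a = T/(0.85 f'_c b) = 451720/(0.85 × 38.3 × 245) = 56.64 mm.
M_n = T(d − a/2) = 451.72 kN × (325 − 28.32) mm = 134.02 kN·m.

M_n ≈ 134 kN·m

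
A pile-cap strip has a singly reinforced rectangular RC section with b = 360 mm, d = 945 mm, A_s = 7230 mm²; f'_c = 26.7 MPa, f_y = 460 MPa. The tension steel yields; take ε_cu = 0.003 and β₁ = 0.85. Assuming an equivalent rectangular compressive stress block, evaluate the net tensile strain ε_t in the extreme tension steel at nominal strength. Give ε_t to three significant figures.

ε_t ≈ 0.00292

a = A_s f_y/(0.85 f'_c b) = 407.06 mm.
β₁ = 0.85, so c = a/β₁ = 407.06/0.85 = 478.89 mm.
From the linear strain diagram with ε_cu = 0.003: ε_t = 0.003 (d − c)/c = 0.003 × (945 − 478.89)/478.89 = 0.00292.
ε_t < 0.004 — the section is over-reinforced for flexure under ACI limits.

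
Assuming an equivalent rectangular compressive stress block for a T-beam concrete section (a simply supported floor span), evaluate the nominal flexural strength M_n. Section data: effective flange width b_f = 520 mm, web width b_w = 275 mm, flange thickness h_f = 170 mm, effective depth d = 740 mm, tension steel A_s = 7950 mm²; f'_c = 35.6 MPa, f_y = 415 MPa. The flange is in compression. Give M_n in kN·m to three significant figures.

Tension: T = A_s f_y = 7950 × 415 = 3299250 N.
Try a within the flange: a = T/(0.85 f'_c b_f) = 3299250/(0.85 × 35.6 × 520) = 209.67 mm.
a = 209.67 > h_f = 170 mm: the block extends into the web. Split into flange-overhang and web parts.
C_f = 0.85 f'_c (b_f − b_w) h_f = 0.85 × 35.6 × (520 − 275) × 170 = 1260329 N.
Remaining web compression depth: a_w = (T − C_f)/(0.85 f'_c b_w) = (3299250 − 1260329)/(0.85 × 35.6 × 275) = 245.02 mm.
M_n = C_f(d − h_f/2) + (T − C_f)(d − a_w/2) = 1260329 × (740 − 85) + 2038921 × (740 − 122.51) = 825.52 + 1259.01 = 2084.53 × 10⁶ N·mm.
M_n = 2084.53 kN·m.

M_n ≈ 2080 kN·m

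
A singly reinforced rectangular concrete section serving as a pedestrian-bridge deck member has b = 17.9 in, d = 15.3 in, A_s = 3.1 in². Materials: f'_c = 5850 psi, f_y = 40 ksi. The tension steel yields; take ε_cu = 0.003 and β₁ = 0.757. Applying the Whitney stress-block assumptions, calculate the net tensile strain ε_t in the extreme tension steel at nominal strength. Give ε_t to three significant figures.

ε_t ≈ 0.0219

a = A_s f_y/(0.85 f'_c b) = 1.393 in.
β₁ = 0.757, so c = a/β₁ = 1.393/0.757 = 1.840 in.
From the linear strain diagram with ε_cu = 0.003: ε_t = 0.003 (d − c)/c = 0.003 × (15.3 − 1.840)/1.840 = 0.0219.
Since ε_t ≥ 0.005, the section is tension-controlled.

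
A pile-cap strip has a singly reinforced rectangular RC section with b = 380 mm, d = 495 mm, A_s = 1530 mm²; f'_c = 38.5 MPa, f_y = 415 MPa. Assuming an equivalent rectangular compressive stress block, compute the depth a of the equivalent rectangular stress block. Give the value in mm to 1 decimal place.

a ≈ 51.1 mm

T = A_s f_y = 1530 × 415 = 634950 N = 634.95 kN.
Setting C = 0.85 f'_c a b equal to T: a = 634950/(0.85 × 38.5 × 380) = 51.1 mm.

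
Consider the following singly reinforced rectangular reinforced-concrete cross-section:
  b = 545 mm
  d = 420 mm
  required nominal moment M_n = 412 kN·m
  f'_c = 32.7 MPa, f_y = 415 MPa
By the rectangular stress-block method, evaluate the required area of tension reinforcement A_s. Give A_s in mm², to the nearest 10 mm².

A_s ≈ 2580 mm²

With M_n = 0.85 f'_c a b (d − a/2), solve the quadratic for a:
a = d − √(d² − 2M_n/(0.85 f'_c b)) = 420 − √(420² − 2 × 412×10⁶/(0.85 × 32.7 × 545)) = 70.71 mm.
A_s = 0.85 f'_c a b / f_y = 0.85 × 32.7 × 70.71 × 545 / 415 = 2581.0 mm².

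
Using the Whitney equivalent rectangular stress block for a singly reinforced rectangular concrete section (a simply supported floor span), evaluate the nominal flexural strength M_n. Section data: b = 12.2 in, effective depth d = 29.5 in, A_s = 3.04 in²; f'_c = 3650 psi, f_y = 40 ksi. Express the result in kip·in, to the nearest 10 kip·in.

T = A_s f_y = 3.04 × 40 = 121.6 kips.
a = T/(0.85 f'_c b) = 121.6/(0.85 × 3.65 × 12.2) = 3.213 in.
M_n = T(d − a/2) = 121.6 × (29.5 − 1.6065) = 3391.8 kip·in.

M_n ≈ 3390 kip·in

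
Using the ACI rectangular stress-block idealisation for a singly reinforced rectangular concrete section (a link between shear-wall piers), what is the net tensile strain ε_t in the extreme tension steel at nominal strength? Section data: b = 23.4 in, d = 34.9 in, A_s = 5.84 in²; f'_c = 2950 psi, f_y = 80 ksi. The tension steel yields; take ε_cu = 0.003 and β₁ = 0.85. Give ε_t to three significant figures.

ε_t ≈ 0.00818

a = A_s f_y/(0.85 f'_c b) = 7.962 in.
β₁ = 0.85, so c = a/β₁ = 7.962/0.85 = 9.367 in.
From the linear strain diagram with ε_cu = 0.003: ε_t = 0.003 (d − c)/c = 0.003 × (34.9 − 9.367)/9.367 = 0.00818.
Since ε_t ≥ 0.005, the section is tension-controlled.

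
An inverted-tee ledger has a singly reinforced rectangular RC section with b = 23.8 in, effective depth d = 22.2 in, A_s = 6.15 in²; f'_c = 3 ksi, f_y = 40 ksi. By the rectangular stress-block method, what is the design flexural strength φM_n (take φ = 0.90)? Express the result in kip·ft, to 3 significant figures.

T = A_s f_y = 6.15 × 40 = 246 kips.
a = T/(0.85 f'_c b) = 246/(0.85 × 3 × 23.8) = 4.053 in.
M_n = T(d − a/2) = 246 × (22.2 − 2.0265) = 4962.7 kip·in = 4962.7/12 = 413.56 kip·ft.
φM_n = 0.90 × 413.56 = 372.20 kip·ft.

φM_n ≈ 372 kip·ft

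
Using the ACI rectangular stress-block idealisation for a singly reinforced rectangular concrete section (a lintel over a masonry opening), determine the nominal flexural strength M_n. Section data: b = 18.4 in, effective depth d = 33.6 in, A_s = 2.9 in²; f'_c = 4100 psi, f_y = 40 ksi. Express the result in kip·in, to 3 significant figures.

T = A_s f_y = 2.9 × 40 = 116 kips.
a = T/(0.85 f'_c b) = 116/(0.85 × 4.1 × 18.4) = 1.809 in.
M_n = T(d − a/2) = 116 × (33.6 − 0.9045) = 3792.7 kip·in.

M_n ≈ 3790 kip·in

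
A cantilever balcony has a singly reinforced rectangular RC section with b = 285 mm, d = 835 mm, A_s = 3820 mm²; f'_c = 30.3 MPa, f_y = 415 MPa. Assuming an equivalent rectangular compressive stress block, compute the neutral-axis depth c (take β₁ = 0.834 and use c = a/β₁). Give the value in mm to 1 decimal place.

c ≈ 259.0 mm

T = A_s f_y = 3820 × 415 = 1585300 N = 1585.3 kN.
Setting C = 0.85 f'_c a b equal to T: a = 1585300/(0.85 × 30.3 × 285) = 215.976 mm.
With β₁ = 0.834, c = a/β₁ = 215.976/0.834 = 259.0 mm.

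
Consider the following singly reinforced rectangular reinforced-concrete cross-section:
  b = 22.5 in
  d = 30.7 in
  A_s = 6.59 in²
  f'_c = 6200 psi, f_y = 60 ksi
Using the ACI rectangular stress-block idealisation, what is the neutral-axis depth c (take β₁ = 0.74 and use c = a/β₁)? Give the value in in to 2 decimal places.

T = A_s f_y = 6.59 × 60 = 395.4 kips.
a = T/(0.85 f'_c b) = 395.4/(0.85 × 6.2 × 22.5) = 3.3346 in.
With β₁ = 0.74, c = a/β₁ = 3.3346/0.74 = 4.51 in.

c ≈ 4.51 in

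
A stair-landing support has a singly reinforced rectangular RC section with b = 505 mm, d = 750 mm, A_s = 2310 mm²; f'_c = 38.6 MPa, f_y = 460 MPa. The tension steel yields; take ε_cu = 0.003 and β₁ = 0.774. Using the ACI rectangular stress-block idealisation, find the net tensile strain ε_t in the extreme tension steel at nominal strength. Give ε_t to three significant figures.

a = A_s f_y/(0.85 f'_c b) = 64.13 mm.
β₁ = 0.774, so c = a/β₁ = 64.13/0.774 = 82.86 mm.
From the linear strain diagram with ε_cu = 0.003: ε_t = 0.003 (d − c)/c = 0.003 × (750 − 82.86)/82.86 = 0.0242.
Since ε_t ≥ 0.005, the section is tension-controlled.

ε_t ≈ 0.0242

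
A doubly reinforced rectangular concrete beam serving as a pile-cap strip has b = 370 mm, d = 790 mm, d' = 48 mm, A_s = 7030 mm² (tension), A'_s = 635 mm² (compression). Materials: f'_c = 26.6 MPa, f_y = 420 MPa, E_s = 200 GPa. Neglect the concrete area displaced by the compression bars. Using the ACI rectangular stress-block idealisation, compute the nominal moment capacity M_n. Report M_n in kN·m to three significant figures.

M_n ≈ 1890 kN·m

Assume both tension and compression steel yield.
Net tension couple steel: A_s − A'_s = 6395 mm².
a = (A_s − A'_s) f_y / (0.85 f'_c b) = 2685900/(0.85 × 26.6 × 370) = 321.06 mm.
c = a/β₁ = 321.06/0.85 = 377.72 mm; ε'_s = 0.003(c − d')/c = 0.0026 ≥ f_y/E_s = 0.0021, so compression steel does yield.
M_n = (A_s − A'_s) f_y (d − a/2) + A'_s f_y (d − d') = [2685900 × (790 − 160.53) + 266700 × (790 − 48)] × 10⁻⁶ = 1690.69 + 197.89 = 1888.58 kN·m.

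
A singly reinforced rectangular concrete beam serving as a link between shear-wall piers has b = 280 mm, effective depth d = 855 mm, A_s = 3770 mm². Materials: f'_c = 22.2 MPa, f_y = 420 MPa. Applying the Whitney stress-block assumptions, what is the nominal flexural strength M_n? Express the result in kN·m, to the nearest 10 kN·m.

M_n ≈ 1120 kN·m

T = A_s f_y = 3770 × 420 = 1583400 N = 1583.4 kN.
From C = T: a = T/(0.85 f'_c b) = 1583400/(0.85 × 22.2 × 280) = 299.68 mm.
M_n = T(d − a/2) = 1583.4 kN × (855 − 149.84) mm = 1116.55 kN·m.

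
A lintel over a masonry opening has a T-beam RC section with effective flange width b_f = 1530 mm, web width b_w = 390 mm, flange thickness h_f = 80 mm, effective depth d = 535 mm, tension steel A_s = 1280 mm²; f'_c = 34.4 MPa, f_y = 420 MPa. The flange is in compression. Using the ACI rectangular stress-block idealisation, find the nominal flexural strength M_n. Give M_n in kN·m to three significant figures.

M_n ≈ 284 kN·m

Tension: T = A_s f_y = 1280 × 420 = 537600 N.
Try a within the flange: a = T/(0.85 f'_c b_f) = 537600/(0.85 × 34.4 × 1530) = 12.02 mm.
Since a = 12.02 ≤ h_f = 80 mm, the stress block lies entirely in the flange; analyse as a rectangular beam of width b_f.
M_n = T(d − a/2) = 537600 × (535 − 6.01) = 284.39 × 10⁶ N·mm.
M_n = 284.39 kN·m.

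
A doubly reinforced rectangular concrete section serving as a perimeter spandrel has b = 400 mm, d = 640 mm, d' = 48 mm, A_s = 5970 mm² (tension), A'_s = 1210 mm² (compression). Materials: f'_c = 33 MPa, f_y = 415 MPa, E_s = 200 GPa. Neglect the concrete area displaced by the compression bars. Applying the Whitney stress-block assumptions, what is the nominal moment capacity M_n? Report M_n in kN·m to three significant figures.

M_n ≈ 1390 kN·m

Assume both tension and compression steel yield.
Net tension couple steel: A_s − A'_s = 4760 mm².
a = (A_s − A'_s) f_y / (0.85 f'_c b) = 1975400/(0.85 × 33 × 400) = 176.06 mm.
c = a/β₁ = 176.06/0.814 = 216.29 mm; ε'_s = 0.003(c − d')/c = 0.0023 ≥ f_y/E_s = 0.0021, so compression steel does yield.
M_n = (A_s − A'_s) f_y (d − a/2) + A'_s f_y (d − d') = [1975400 × (640 − 88.03) + 502150 × (640 − 48)] × 10⁻⁶ = 1090.36 + 297.27 = 1387.63 kN·m.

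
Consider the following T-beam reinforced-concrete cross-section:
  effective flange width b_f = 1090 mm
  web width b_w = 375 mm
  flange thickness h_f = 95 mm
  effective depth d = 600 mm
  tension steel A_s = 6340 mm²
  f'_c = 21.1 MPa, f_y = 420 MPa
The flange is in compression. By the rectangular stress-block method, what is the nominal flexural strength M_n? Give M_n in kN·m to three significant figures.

M_n ≈ 1380 kN·m

Tension: T = A_s f_y = 6340 × 420 = 2662800 N.
Try a within the flange: a = T/(0.85 f'_c b_f) = 2662800/(0.85 × 21.1 × 1090) = 136.21 mm.
a = 136.21 > h_f = 95 mm: the block extends into the web. Split into flange-overhang and web parts.
C_f = 0.85 f'_c (b_f − b_w) h_f = 0.85 × 21.1 × (1090 − 375) × 95 = 1218235 N.
Remaining web compression depth: a_w = (T − C_f)/(0.85 f'_c b_w) = (2662800 − 1218235)/(0.85 × 21.1 × 375) = 214.79 mm.
M_n = C_f(d − h_f/2) + (T − C_f)(d − a_w/2) = 1218235 × (600 − 47.5) + 1444565 × (600 − 107.395) = 673.07 + 711.60 = 1384.67 × 10⁶ N·mm.
M_n = 1384.67 kN·m.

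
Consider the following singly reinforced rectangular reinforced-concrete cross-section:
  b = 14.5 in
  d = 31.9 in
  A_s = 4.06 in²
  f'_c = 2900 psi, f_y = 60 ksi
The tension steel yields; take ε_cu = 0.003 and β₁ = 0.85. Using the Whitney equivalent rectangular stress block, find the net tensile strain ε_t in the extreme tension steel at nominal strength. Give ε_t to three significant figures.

ε_t ≈ 0.00894

a = A_s f_y/(0.85 f'_c b) = 6.815 in.
β₁ = 0.85, so c = a/β₁ = 6.815/0.85 = 8.018 in.
From the linear strain diagram with ε_cu = 0.003: ε_t = 0.003 (d − c)/c = 0.003 × (31.9 − 8.018)/8.018 = 0.00894.
Since ε_t ≥ 0.005, the section is tension-controlled.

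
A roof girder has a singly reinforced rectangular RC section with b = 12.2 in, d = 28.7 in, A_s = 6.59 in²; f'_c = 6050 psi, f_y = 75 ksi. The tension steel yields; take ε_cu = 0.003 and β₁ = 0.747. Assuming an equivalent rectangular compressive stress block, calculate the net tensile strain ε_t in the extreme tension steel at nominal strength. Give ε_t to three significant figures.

ε_t ≈ 0.00516

a = A_s f_y/(0.85 f'_c b) = 7.878 in.
β₁ = 0.747, so c = a/β₁ = 7.878/0.747 = 10.546 in.
From the linear strain diagram with ε_cu = 0.003: ε_t = 0.003 (d − c)/c = 0.003 × (28.7 − 10.546)/10.546 = 0.00516.
Since ε_t ≥ 0.005, the section is tension-controlled.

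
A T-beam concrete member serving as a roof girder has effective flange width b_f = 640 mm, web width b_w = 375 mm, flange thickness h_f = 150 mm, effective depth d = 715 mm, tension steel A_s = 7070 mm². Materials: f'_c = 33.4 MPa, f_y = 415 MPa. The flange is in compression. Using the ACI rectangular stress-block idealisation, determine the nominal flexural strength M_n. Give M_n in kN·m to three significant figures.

M_n ≈ 1860 kN·m

Tension: T = A_s f_y = 7070 × 415 = 2934050 N.
Try a within the flange: a = T/(0.85 f'_c b_f) = 2934050/(0.85 × 33.4 × 640) = 161.48 mm.
a = 161.48 > h_f = 150 mm: the block extends into the web. Split into flange-overhang and web parts.
C_f = 0.85 f'_c (b_f − b_w) h_f = 0.85 × 33.4 × (640 − 375) × 150 = 1128503 N.
Remaining web compression depth: a_w = (T − C_f)/(0.85 f'_c b_w) = (2934050 − 1128503)/(0.85 × 33.4 × 375) = 169.59 mm.
M_n = C_f(d − h_f/2) + (T − C_f)(d − a_w/2) = 1128503 × (715 − 75) + 1805547 × (715 − 84.795) = 722.24 + 1137.86 = 1860.10 × 10⁶ N·mm.
M_n = 1860.10 kN·m.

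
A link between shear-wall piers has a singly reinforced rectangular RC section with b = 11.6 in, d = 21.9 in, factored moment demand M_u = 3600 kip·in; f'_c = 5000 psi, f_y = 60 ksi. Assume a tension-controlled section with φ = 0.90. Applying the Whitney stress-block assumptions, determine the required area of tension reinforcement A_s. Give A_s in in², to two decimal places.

M_n = M_u/φ = 3600/0.90 = 4000 kip·in.
From M_n = 0.85 f'_c a b (d − a/2):
a = d − √(d² − 2M_n/(0.85 f'_c b)) = 21.9 − √(21.9² − 2 × 4000/(0.85 × 5 × 11.6)) = 4.086 in.
A_s = 0.85 f'_c a b / f_y = 0.85 × 5 × 4.086 × 11.6 / 60 = 3.357 in².

A_s ≈ 3.36 in²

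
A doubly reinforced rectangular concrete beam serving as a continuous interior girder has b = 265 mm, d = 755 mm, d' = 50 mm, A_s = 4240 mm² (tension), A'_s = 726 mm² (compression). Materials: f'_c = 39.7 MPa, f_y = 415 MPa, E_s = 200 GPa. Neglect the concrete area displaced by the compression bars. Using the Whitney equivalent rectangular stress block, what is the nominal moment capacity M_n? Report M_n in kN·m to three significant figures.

M_n ≈ 1190 kN·m

Assume both tension and compression steel yield.
Net tension couple steel: A_s − A'_s = 3514 mm².
a = (A_s − A'_s) f_y / (0.85 f'_c b) = 1458310/(0.85 × 39.7 × 265) = 163.08 mm.
c = a/β₁ = 163.08/0.766 = 212.90 mm; ε'_s = 0.003(c − d')/c = 0.0023 ≥ f_y/E_s = 0.0021, so compression steel does yield.
M_n = (A_s − A'_s) f_y (d − a/2) + A'_s f_y (d − d') = [1458310 × (755 − 81.54) + 301290 × (755 − 50)] × 10⁻⁶ = 982.11 + 212.41 = 1194.52 kN·m.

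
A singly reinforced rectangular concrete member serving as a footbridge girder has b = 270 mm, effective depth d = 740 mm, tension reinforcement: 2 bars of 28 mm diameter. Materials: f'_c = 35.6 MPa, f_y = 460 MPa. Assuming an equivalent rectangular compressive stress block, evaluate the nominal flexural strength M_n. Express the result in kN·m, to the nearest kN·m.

M_n ≈ 400 kN·m

A_s = 2 × 616 = 1232 mm².
T = A_s f_y = 1232 × 460 = 566720 N = 566.72 kN.
From C = T: a = T/(0.85 f'_c b) = 566720/(0.85 × 35.6 × 270) = 69.36 mm.
M_n = T(d − a/2) = 566.72 kN × (740 − 34.68) mm = 399.72 kN·m.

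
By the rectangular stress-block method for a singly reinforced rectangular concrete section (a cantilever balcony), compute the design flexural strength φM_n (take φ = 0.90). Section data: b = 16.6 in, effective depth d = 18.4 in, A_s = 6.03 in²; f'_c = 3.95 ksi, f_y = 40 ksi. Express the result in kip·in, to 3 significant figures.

T = A_s f_y = 6.03 × 40 = 241.2 kips.
a = T/(0.85 f'_c b) = 241.2/(0.85 × 3.95 × 16.6) = 4.328 in.
M_n = T(d − a/2) = 241.2 × (18.4 − 2.164) = 3916.1 kip·in.
φM_n = 0.90 × 3916.1 = 3524.5 kip·in.

φM_n ≈ 3520 kip·in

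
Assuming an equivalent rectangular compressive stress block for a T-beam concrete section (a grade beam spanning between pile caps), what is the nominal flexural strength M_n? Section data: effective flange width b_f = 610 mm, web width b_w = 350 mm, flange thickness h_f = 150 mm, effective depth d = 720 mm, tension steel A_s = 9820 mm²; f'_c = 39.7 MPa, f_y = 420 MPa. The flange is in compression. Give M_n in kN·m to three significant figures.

M_n ≈ 2540 kN·m

Tension: T = A_s f_y = 9820 × 420 = 4124400 N.
Try a within the flange: a = T/(0.85 f'_c b_f) = 4124400/(0.85 × 39.7 × 610) = 200.36 mm.
a = 200.36 > h_f = 150 mm: the block extends into the web. Split into flange-overhang and web parts.
C_f = 0.85 f'_c (b_f − b_w) h_f = 0.85 × 39.7 × (610 − 350) × 150 = 1316055 N.
Remaining web compression depth: a_w = (T − C_f)/(0.85 f'_c b_w) = (4124400 − 1316055)/(0.85 × 39.7 × 350) = 237.78 mm.
M_n = C_f(d − h_f/2) + (T − C_f)(d − a_w/2) = 1316055 × (720 − 75) + 2808345 × (720 − 118.89) = 848.86 + 1688.12 = 2536.98 × 10⁶ N·mm.
M_n = 2536.98 kN·m.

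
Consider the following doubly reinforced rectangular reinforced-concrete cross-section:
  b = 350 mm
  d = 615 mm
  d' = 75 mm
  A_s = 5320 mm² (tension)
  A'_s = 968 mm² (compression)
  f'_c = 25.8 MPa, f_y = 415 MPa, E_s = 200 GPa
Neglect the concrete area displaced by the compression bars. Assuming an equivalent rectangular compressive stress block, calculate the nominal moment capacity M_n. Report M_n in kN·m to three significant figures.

M_n ≈ 1120 kN·m

Assume both tension and compression steel yield.
Net tension couple steel: A_s − A'_s = 4352 mm².
a = (A_s − A'_s) f_y / (0.85 f'_c b) = 1806080/(0.85 × 25.8 × 350) = 235.30 mm.
c = a/β₁ = 235.30/0.85 = 276.82 mm; ε'_s = 0.003(c − d')/c = 0.0022 ≥ f_y/E_s = 0.0021, so compression steel does yield.
M_n = (A_s − A'_s) f_y (d − a/2) + A'_s f_y (d − d') = [1806080 × (615 − 117.65) + 401720 × (615 − 75)] × 10⁻⁶ = 898.25 + 216.93 = 1115.18 kN·m.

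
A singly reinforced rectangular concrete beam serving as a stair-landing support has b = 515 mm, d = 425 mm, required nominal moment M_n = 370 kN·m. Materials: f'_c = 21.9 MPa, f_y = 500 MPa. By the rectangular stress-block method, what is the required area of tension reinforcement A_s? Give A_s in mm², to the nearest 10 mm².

With M_n = 0.85 f'_c a b (d − a/2), solve the quadratic for a:
a = d − √(d² − 2M_n/(0.85 f'_c b)) = 425 − √(425² − 2 × 370×10⁶/(0.85 × 21.9 × 515)) = 103.39 mm.
A_s = 0.85 f'_c a b / f_y = 0.85 × 21.9 × 103.39 × 515 / 500 = 1982.3 mm².

A_s ≈ 1980 mm²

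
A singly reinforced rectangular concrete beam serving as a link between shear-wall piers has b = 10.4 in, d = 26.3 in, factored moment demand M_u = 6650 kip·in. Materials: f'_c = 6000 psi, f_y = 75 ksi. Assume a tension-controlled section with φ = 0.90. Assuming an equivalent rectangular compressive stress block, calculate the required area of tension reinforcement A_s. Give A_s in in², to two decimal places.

A_s ≈ 4.23 in²

M_n = M_u/φ = 6650/0.90 = 7388.89 kip·in.
From M_n = 0.85 f'_c a b (d − a/2):
a = d − √(d² − 2M_n/(0.85 f'_c b)) = 26.3 − √(26.3² − 2 × 7388.89/(0.85 × 6 × 10.4)) = 5.976 in.
A_s = 0.85 f'_c a b / f_y = 0.85 × 6 × 5.976 × 10.4 / 75 = 4.226 in².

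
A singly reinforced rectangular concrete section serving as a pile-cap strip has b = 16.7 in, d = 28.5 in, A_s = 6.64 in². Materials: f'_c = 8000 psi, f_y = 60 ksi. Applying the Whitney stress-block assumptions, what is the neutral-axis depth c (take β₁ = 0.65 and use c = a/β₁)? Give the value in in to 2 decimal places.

T = A_s f_y = 6.64 × 60 = 398.4 kips.
a = T/(0.85 f'_c b) = 398.4/(0.85 × 8 × 16.7) = 3.5083 in.
With β₁ = 0.65, c = a/β₁ = 3.5083/0.65 = 5.40 in.

c ≈ 5.40 in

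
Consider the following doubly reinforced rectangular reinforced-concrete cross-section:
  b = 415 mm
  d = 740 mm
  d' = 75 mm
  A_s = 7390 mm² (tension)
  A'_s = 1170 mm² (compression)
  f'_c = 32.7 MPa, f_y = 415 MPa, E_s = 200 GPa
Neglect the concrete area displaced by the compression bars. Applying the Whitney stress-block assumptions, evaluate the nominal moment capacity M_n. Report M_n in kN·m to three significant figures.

Assume both tension and compression steel yield.
Net tension couple steel: A_s − A'_s = 6220 mm².
a = (A_s − A'_s) f_y / (0.85 f'_c b) = 2581300/(0.85 × 32.7 × 415) = 223.78 mm.
c = a/β₁ = 223.78/0.816 = 274.24 mm; ε'_s = 0.003(c − d')/c = 0.0022 ≥ f_y/E_s = 0.0021, so compression steel does yield.
M_n = (A_s − A'_s) f_y (d − a/2) + A'_s f_y (d − d') = [2581300 × (740 − 111.89) + 485550 × (740 − 75)] × 10⁻⁶ = 1621.34 + 322.89 = 1944.23 kN·m.

M_n ≈ 1940 kN·m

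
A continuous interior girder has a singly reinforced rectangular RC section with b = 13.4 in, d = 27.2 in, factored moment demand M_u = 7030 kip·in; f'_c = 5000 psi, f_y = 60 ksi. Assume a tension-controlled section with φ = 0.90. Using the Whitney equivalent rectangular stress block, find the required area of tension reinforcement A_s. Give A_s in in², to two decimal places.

M_n = M_u/φ = 7030/0.90 = 7811.11 kip·in.
From M_n = 0.85 f'_c a b (d − a/2):
a = d − √(d² − 2M_n/(0.85 f'_c b)) = 27.2 − √(27.2² − 2 × 7811.11/(0.85 × 5 × 13.4)) = 5.624 in.
A_s = 0.85 f'_c a b / f_y = 0.85 × 5 × 5.624 × 13.4 / 60 = 5.338 in².

A_s ≈ 5.34 in²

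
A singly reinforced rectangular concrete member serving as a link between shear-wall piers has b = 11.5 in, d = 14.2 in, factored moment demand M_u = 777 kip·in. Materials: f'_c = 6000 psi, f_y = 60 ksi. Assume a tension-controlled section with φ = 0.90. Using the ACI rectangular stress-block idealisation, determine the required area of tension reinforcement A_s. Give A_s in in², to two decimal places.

A_s ≈ 1.05 in²

M_n = M_u/φ = 777/0.90 = 863.333 kip·in.
From M_n = 0.85 f'_c a b (d − a/2):
a = d − √(d² − 2M_n/(0.85 f'_c b)) = 14.2 − √(14.2² − 2 × 863.333/(0.85 × 6 × 11.5)) = 1.078 in.
A_s = 0.85 f'_c a b / f_y = 0.85 × 6 × 1.078 × 11.5 / 60 = 1.054 in².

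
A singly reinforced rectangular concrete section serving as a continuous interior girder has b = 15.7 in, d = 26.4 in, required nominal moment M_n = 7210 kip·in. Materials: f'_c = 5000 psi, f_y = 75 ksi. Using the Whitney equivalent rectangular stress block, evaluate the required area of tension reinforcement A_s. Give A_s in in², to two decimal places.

From M_n = 0.85 f'_c a b (d − a/2):
a = d − √(d² − 2M_n/(0.85 f'_c b)) = 26.4 − √(26.4² − 2 × 7210/(0.85 × 5 × 15.7)) = 4.472 in.
A_s = 0.85 f'_c a b / f_y = 0.85 × 5 × 4.472 × 15.7 / 75 = 3.979 in².

A_s ≈ 3.98 in²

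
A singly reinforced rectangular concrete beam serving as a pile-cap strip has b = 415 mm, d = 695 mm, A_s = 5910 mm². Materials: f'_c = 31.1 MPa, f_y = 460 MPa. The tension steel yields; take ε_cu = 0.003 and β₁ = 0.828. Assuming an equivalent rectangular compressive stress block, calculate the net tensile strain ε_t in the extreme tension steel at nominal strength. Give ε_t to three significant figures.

ε_t ≈ 0.00397

a = A_s f_y/(0.85 f'_c b) = 247.81 mm.
β₁ = 0.828, so c = a/β₁ = 247.81/0.828 = 299.29 mm.
From the linear strain diagram with ε_cu = 0.003: ε_t = 0.003 (d − c)/c = 0.003 × (695 − 299.29)/299.29 = 0.00397.
ε_t < 0.004 — the section is over-reinforced for flexure under ACI limits.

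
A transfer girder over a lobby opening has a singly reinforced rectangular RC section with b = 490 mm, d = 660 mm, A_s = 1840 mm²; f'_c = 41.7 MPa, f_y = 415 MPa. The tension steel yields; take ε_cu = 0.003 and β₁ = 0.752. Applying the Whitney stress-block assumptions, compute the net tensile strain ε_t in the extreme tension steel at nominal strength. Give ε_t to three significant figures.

ε_t ≈ 0.0309

a = A_s f_y/(0.85 f'_c b) = 43.97 mm.
β₁ = 0.752, so c = a/β₁ = 43.97/0.752 = 58.47 mm.
From the linear strain diagram with ε_cu = 0.003: ε_t = 0.003 (d − c)/c = 0.003 × (660 − 58.47)/58.47 = 0.0309.
Since ε_t ≥ 0.005, the section is tension-controlled.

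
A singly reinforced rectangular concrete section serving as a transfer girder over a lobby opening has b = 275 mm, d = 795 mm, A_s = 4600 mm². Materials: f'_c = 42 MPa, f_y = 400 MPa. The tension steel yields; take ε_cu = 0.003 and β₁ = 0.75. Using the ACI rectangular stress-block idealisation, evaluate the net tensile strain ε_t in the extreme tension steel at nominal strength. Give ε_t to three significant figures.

ε_t ≈ 0.00654

a = A_s f_y/(0.85 f'_c b) = 187.42 mm.
β₁ = 0.75, so c = a/β₁ = 187.42/0.75 = 249.89 mm.
From the linear strain diagram with ε_cu = 0.003: ε_t = 0.003 (d − c)/c = 0.003 × (795 − 249.89)/249.89 = 0.00654.
Since ε_t ≥ 0.005, the section is tension-controlled.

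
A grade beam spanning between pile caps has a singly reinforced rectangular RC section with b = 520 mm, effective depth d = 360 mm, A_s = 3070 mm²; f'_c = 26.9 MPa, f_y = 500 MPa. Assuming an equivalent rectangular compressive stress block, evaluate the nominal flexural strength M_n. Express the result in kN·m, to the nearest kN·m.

M_n ≈ 454 kN·m

T = A_s f_y = 3070 × 500 = 1535000 N = 1535 kN.
From C = T: a = T/(0.85 f'_c b) = 1535000/(0.85 × 26.9 × 520) = 129.10 mm.
M_n = T(d − a/2) = 1535 kN × (360 − 64.55) mm = 453.52 kN·m.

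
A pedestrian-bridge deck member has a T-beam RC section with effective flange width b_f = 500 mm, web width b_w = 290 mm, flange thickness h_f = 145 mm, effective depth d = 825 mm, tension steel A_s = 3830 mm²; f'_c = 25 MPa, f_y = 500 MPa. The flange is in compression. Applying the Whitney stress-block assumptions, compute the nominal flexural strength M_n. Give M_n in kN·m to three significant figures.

Tension: T = A_s f_y = 3830 × 500 = 1915000 N.
Try a within the flange: a = T/(0.85 f'_c b_f) = 1915000/(0.85 × 25 × 500) = 180.24 mm.
a = 180.24 > h_f = 145 mm: the block extends into the web. Split into flange-overhang and web parts.
C_f = 0.85 f'_c (b_f − b_w) h_f = 0.85 × 25 × (500 − 290) × 145 = 647063 N.
Remaining web compression depth: a_w = (T − C_f)/(0.85 f'_c b_w) = (1915000 − 647063)/(0.85 × 25 × 290) = 205.75 mm.
M_n = C_f(d − h_f/2) + (T − C_f)(d − a_w/2) = 647063 × (825 − 72.5) + 1267937 × (825 − 102.875) = 486.91 + 915.61 = 1402.52 × 10⁶ N·mm.
M_n = 1402.52 kN·m.

M_n ≈ 1400 kN·m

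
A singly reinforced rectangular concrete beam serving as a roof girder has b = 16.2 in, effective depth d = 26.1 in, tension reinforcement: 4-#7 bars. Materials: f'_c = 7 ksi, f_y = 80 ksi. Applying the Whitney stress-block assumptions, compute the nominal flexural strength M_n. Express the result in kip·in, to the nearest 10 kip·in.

M_n ≈ 4820 kip·in

A_s = 4 × 0.6 = 2.4 in².
T = A_s f_y = 2.4 × 80 = 192 kips.
a = T/(0.85 f'_c b) = 192/(0.85 × 7 × 16.2) = 1.992 in.
M_n = T(d − a/2) = 192 × (26.1 − 0.996) = 4820.0 kip·in.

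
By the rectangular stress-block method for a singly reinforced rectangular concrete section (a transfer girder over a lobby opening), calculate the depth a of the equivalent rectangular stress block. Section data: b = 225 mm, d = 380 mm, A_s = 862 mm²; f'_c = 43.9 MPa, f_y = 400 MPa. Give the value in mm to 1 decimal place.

T = A_s f_y = 862 × 400 = 344800 N = 344.8 kN.
Setting C = 0.85 f'_c a b equal to T: a = 344800/(0.85 × 43.9 × 225) = 41.1 mm.

a ≈ 41.1 mm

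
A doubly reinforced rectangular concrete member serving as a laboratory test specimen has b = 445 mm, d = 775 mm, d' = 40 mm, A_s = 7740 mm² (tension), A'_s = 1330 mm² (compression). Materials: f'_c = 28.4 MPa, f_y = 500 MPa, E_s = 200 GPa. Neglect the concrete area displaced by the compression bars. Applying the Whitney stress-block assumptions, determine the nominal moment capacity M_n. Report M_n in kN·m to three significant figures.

M_n ≈ 2490 kN·m

Assume both tension and compression steel yield.
Net tension couple steel: A_s − A'_s = 6410 mm².
a = (A_s − A'_s) f_y / (0.85 f'_c b) = 3205000/(0.85 × 28.4 × 445) = 298.35 mm.
c = a/β₁ = 298.35/0.847 = 352.24 mm; ε'_s = 0.003(c − d')/c = 0.0027 ≥ f_y/E_s = 0.0025, so compression steel does yield.
M_n = (A_s − A'_s) f_y (d − a/2) + A'_s f_y (d − d') = [3205000 × (775 − 149.175) + 665000 × (775 − 40)] × 10⁻⁶ = 2005.77 + 488.78 = 2494.55 kN·m.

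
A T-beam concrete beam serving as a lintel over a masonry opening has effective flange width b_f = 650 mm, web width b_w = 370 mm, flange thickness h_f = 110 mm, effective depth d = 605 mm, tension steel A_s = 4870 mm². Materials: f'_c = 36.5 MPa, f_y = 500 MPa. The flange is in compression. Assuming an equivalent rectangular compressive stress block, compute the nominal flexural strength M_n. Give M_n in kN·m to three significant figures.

M_n ≈ 1330 kN·m

Tension: T = A_s f_y = 4870 × 500 = 2435000 N.
Try a within the flange: a = T/(0.85 f'_c b_f) = 2435000/(0.85 × 36.5 × 650) = 120.75 mm.
a = 120.75 > h_f = 110 mm: the block extends into the web. Split into flange-overhang and web parts.
C_f = 0.85 f'_c (b_f − b_w) h_f = 0.85 × 36.5 × (650 − 370) × 110 = 955570 N.
Remaining web compression depth: a_w = (T − C_f)/(0.85 f'_c b_w) = (2435000 − 955570)/(0.85 × 36.5 × 370) = 128.88 mm.
M_n = C_f(d − h_f/2) + (T − C_f)(d − a_w/2) = 955570 × (605 − 55) + 1479430 × (605 − 64.44) = 525.56 + 799.72 = 1325.28 × 10⁶ N·mm.
M_n = 1325.28 kN·m.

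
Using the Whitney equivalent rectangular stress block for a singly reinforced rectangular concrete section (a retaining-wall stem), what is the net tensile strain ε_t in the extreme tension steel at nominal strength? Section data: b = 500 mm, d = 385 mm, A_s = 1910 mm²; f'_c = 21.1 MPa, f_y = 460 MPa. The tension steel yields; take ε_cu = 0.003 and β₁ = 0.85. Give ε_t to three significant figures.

a = A_s f_y/(0.85 f'_c b) = 97.98 mm.
β₁ = 0.85, so c = a/β₁ = 97.98/0.85 = 115.27 mm.
From the linear strain diagram with ε_cu = 0.003: ε_t = 0.003 (d − c)/c = 0.003 × (385 − 115.27)/115.27 = 0.00702.
Since ε_t ≥ 0.005, the section is tension-controlled.

ε_t ≈ 0.00702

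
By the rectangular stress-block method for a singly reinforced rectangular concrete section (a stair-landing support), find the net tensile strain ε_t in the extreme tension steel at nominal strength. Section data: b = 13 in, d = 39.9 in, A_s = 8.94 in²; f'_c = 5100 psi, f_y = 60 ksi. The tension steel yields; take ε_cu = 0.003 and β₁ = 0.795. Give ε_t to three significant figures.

a = A_s f_y/(0.85 f'_c b) = 9.518 in.
β₁ = 0.795, so c = a/β₁ = 9.518/0.795 = 11.972 in.
From the linear strain diagram with ε_cu = 0.003: ε_t = 0.003 (d − c)/c = 0.003 × (39.9 − 11.972)/11.972 = 0.00700.
Since ε_t ≥ 0.005, the section is tension-controlled.

ε_t ≈ 0.00700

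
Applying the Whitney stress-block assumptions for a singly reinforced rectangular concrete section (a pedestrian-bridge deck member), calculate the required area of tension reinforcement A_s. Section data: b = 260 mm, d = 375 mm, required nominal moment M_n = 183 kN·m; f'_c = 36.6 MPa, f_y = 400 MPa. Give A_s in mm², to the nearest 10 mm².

With M_n = 0.85 f'_c a b (d − a/2), solve the quadratic for a:
a = d − √(d² − 2M_n/(0.85 f'_c b)) = 375 − √(375² − 2 × 183×10⁶/(0.85 × 36.6 × 260)) = 66.17 mm.
A_s = 0.85 f'_c a b / f_y = 0.85 × 36.6 × 66.17 × 260 / 400 = 1338.1 mm².

A_s ≈ 1340 mm²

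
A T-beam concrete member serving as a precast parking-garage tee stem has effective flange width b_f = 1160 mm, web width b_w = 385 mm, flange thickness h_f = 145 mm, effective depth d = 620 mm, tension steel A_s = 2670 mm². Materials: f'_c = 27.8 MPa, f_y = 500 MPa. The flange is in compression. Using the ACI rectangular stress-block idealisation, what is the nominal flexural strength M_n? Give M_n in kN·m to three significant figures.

M_n ≈ 795 kN·m

Tension: T = A_s f_y = 2670 × 500 = 1335000 N.
Try a within the flange: a = T/(0.85 f'_c b_f) = 1335000/(0.85 × 27.8 × 1160) = 48.70 mm.
Since a = 48.70 ≤ h_f = 145 mm, the stress block lies entirely in the flange; analyse as a rectangular beam of width b_f.
M_n = T(d − a/2) = 1335000 × (620 − 24.35) = 795.19 × 10⁶ N·mm.
M_n = 795.19 kN·m.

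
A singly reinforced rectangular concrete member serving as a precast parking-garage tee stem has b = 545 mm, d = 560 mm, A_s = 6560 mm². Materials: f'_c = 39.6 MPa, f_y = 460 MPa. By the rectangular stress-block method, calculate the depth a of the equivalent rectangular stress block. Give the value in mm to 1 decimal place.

T = A_s f_y = 6560 × 460 = 3017600 N = 3017.6 kN.
Setting C = 0.85 f'_c a b equal to T: a = 3017600/(0.85 × 39.6 × 545) = 164.5 mm.

a ≈ 164.5 mm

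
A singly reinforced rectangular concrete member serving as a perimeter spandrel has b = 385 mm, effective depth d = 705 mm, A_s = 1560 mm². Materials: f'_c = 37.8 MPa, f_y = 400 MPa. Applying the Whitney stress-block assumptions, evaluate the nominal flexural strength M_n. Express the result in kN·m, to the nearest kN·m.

M_n ≈ 424 kN·m

T = A_s f_y = 1560 × 400 = 624000 N = 624 kN.
From C = T: a = T/(0.85 f'_c b) = 624000/(0.85 × 37.8 × 385) = 50.44 mm.
M_n = T(d − a/2) = 624 kN × (705 − 25.22) mm = 424.18 kN·m.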